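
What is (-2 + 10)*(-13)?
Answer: -104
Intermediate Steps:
(-2 + 10)*(-13) = 8*(-13) = -104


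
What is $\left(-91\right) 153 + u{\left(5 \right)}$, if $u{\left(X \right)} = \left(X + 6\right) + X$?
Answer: $-13907$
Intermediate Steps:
$u{\left(X \right)} = 6 + 2 X$ ($u{\left(X \right)} = \left(6 + X\right) + X = 6 + 2 X$)
$\left(-91\right) 153 + u{\left(5 \right)} = \left(-91\right) 153 + \left(6 + 2 \cdot 5\right) = -13923 + \left(6 + 10\right) = -13923 + 16 = -13907$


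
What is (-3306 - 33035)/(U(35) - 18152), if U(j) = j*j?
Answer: 36341/16927 ≈ 2.1469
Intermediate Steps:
U(j) = j²
(-3306 - 33035)/(U(35) - 18152) = (-3306 - 33035)/(35² - 18152) = -36341/(1225 - 18152) = -36341/(-16927) = -36341*(-1/16927) = 36341/16927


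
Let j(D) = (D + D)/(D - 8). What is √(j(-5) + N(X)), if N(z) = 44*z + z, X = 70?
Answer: 64*√130/13 ≈ 56.132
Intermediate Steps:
N(z) = 45*z
j(D) = 2*D/(-8 + D) (j(D) = (2*D)/(-8 + D) = 2*D/(-8 + D))
√(j(-5) + N(X)) = √(2*(-5)/(-8 - 5) + 45*70) = √(2*(-5)/(-13) + 3150) = √(2*(-5)*(-1/13) + 3150) = √(10/13 + 3150) = √(40960/13) = 64*√130/13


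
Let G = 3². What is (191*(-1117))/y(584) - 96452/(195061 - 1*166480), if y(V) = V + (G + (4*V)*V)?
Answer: -15304111099/4334203853 ≈ -3.5310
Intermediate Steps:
G = 9
y(V) = 9 + V + 4*V² (y(V) = V + (9 + (4*V)*V) = V + (9 + 4*V²) = 9 + V + 4*V²)
(191*(-1117))/y(584) - 96452/(195061 - 1*166480) = (191*(-1117))/(9 + 584 + 4*584²) - 96452/(195061 - 1*166480) = -213347/(9 + 584 + 4*341056) - 96452/(195061 - 166480) = -213347/(9 + 584 + 1364224) - 96452/28581 = -213347/1364817 - 96452*1/28581 = -213347*1/1364817 - 96452/28581 = -213347/1364817 - 96452/28581 = -15304111099/4334203853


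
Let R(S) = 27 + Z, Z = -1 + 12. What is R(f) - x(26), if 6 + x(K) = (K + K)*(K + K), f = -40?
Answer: -2660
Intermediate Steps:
Z = 11
x(K) = -6 + 4*K² (x(K) = -6 + (K + K)*(K + K) = -6 + (2*K)*(2*K) = -6 + 4*K²)
R(S) = 38 (R(S) = 27 + 11 = 38)
R(f) - x(26) = 38 - (-6 + 4*26²) = 38 - (-6 + 4*676) = 38 - (-6 + 2704) = 38 - 1*2698 = 38 - 2698 = -2660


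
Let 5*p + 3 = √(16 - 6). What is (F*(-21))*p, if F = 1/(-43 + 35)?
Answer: -63/40 + 21*√10/40 ≈ 0.085196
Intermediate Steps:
F = -⅛ (F = 1/(-8) = -⅛ ≈ -0.12500)
p = -⅗ + √10/5 (p = -⅗ + √(16 - 6)/5 = -⅗ + √10/5 ≈ 0.032456)
(F*(-21))*p = (-⅛*(-21))*(-⅗ + √10/5) = 21*(-⅗ + √10/5)/8 = -63/40 + 21*√10/40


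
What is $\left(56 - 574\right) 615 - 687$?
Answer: $-319257$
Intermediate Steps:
$\left(56 - 574\right) 615 - 687 = \left(-518\right) 615 - 687 = -318570 - 687 = -319257$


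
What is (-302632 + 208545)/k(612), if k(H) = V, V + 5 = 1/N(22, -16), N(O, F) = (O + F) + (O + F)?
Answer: 1129044/59 ≈ 19136.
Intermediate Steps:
N(O, F) = 2*F + 2*O (N(O, F) = (F + O) + (F + O) = 2*F + 2*O)
V = -59/12 (V = -5 + 1/(2*(-16) + 2*22) = -5 + 1/(-32 + 44) = -5 + 1/12 = -59/12 ≈ -4.9167)
k(H) = -59/12
(-302632 + 208545)/k(612) = (-302632 + 208545)/(-59/12) = -94087*(-12/59) = 1129044/59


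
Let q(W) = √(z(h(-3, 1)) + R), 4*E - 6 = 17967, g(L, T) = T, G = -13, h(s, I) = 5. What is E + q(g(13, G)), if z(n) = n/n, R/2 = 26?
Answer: 17973/4 + √53 ≈ 4500.5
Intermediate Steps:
R = 52 (R = 2*26 = 52)
z(n) = 1
E = 17973/4 (E = 3/2 + (¼)*17967 = 3/2 + 17967/4 = 17973/4 ≈ 4493.3)
q(W) = √53 (q(W) = √(1 + 52) = √53)
E + q(g(13, G)) = 17973/4 + √53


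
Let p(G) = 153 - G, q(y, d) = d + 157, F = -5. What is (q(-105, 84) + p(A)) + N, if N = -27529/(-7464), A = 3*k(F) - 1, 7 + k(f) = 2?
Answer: 3087769/7464 ≈ 413.69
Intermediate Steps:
k(f) = -5 (k(f) = -7 + 2 = -5)
q(y, d) = 157 + d
A = -16 (A = 3*(-5) - 1 = -15 - 1 = -16)
N = 27529/7464 (N = -27529*(-1/7464) = 27529/7464 ≈ 3.6882)
(q(-105, 84) + p(A)) + N = ((157 + 84) + (153 - 1*(-16))) + 27529/7464 = (241 + (153 + 16)) + 27529/7464 = (241 + 169) + 27529/7464 = 410 + 27529/7464 = 3087769/7464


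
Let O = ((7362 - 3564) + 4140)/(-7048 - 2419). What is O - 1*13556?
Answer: -128342590/9467 ≈ -13557.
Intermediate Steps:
O = -7938/9467 (O = (3798 + 4140)/(-9467) = 7938*(-1/9467) = -7938/9467 ≈ -0.83849)
O - 1*13556 = -7938/9467 - 1*13556 = -7938/9467 - 13556 = -128342590/9467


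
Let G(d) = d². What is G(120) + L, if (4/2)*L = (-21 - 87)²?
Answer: 20232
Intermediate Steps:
L = 5832 (L = (-21 - 87)²/2 = (½)*(-108)² = (½)*11664 = 5832)
G(120) + L = 120² + 5832 = 14400 + 5832 = 20232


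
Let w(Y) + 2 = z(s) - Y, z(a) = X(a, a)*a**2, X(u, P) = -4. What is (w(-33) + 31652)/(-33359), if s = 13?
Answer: -31007/33359 ≈ -0.92949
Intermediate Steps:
z(a) = -4*a**2
w(Y) = -678 - Y (w(Y) = -2 + (-4*13**2 - Y) = -2 + (-4*169 - Y) = -2 + (-676 - Y) = -678 - Y)
(w(-33) + 31652)/(-33359) = ((-678 - 1*(-33)) + 31652)/(-33359) = ((-678 + 33) + 31652)*(-1/33359) = (-645 + 31652)*(-1/33359) = 31007*(-1/33359) = -31007/33359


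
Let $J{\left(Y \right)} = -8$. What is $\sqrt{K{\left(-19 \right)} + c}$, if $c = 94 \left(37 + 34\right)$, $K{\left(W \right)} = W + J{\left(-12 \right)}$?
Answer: $17 \sqrt{23} \approx 81.529$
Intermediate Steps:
$K{\left(W \right)} = -8 + W$ ($K{\left(W \right)} = W - 8 = -8 + W$)
$c = 6674$ ($c = 94 \cdot 71 = 6674$)
$\sqrt{K{\left(-19 \right)} + c} = \sqrt{\left(-8 - 19\right) + 6674} = \sqrt{-27 + 6674} = \sqrt{6647} = 17 \sqrt{23}$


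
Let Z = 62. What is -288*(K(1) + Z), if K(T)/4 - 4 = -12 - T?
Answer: -7488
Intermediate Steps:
K(T) = -32 - 4*T (K(T) = 16 + 4*(-12 - T) = 16 + (-48 - 4*T) = -32 - 4*T)
-288*(K(1) + Z) = -288*((-32 - 4*1) + 62) = -288*((-32 - 4) + 62) = -288*(-36 + 62) = -288*26 = -7488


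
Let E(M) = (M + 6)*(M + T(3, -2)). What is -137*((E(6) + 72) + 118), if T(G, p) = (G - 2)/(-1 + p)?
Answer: -35346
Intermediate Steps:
T(G, p) = (-2 + G)/(-1 + p)
E(M) = (6 + M)*(-1/3 + M) (E(M) = (M + 6)*(M + (-2 + 3)/(-1 - 2)) = (6 + M)*(M + 1/(-3)) = (6 + M)*(M - 1/3*1) = (6 + M)*(M - 1/3) = (6 + M)*(-1/3 + M))
-137*((E(6) + 72) + 118) = -137*(((-2 + 6**2 + (17/3)*6) + 72) + 118) = -137*(((-2 + 36 + 34) + 72) + 118) = -137*((68 + 72) + 118) = -137*(140 + 118) = -137*258 = -35346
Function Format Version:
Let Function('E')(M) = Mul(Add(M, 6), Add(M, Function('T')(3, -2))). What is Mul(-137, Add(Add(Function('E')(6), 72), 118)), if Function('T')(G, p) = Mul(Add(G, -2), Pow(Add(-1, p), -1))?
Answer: -35346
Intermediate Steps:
Function('T')(G, p) = Mul(Pow(Add(-1, p), -1), Add(-2, G)) (Function('T')(G, p) = Mul(Add(-2, G), Pow(Add(-1, p), -1)) = Mul(Pow(Add(-1, p), -1), Add(-2, G)))
Function('E')(M) = Mul(Add(6, M), Add(Rational(-1, 3), M)) (Function('E')(M) = Mul(Add(M, 6), Add(M, Mul(Pow(Add(-1, -2), -1), Add(-2, 3)))) = Mul(Add(6, M), Add(M, Mul(Pow(-3, -1), 1))) = Mul(Add(6, M), Add(M, Mul(Rational(-1, 3), 1))) = Mul(Add(6, M), Add(M, Rational(-1, 3))) = Mul(Add(6, M), Add(Rational(-1, 3), M)))
Mul(-137, Add(Add(Function('E')(6), 72), 118)) = Mul(-137, Add(Add(Add(-2, Pow(6, 2), Mul(Rational(17, 3), 6)), 72), 118)) = Mul(-137, Add(Add(Add(-2, 36, 34), 72), 118)) = Mul(-137, Add(Add(68, 72), 118)) = Mul(-137, Add(140, 118)) = Mul(-137, 258) = -35346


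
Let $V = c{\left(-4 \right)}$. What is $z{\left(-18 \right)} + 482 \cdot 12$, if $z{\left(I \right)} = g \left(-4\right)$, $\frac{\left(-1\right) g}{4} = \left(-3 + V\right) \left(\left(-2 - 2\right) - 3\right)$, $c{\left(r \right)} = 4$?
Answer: $5672$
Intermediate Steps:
$V = 4$
$g = 28$ ($g = - 4 \left(-3 + 4\right) \left(\left(-2 - 2\right) - 3\right) = - 4 \cdot 1 \left(-4 - 3\right) = - 4 \cdot 1 \left(-7\right) = \left(-4\right) \left(-7\right) = 28$)
$z{\left(I \right)} = -112$ ($z{\left(I \right)} = 28 \left(-4\right) = -112$)
$z{\left(-18 \right)} + 482 \cdot 12 = -112 + 482 \cdot 12 = -112 + 5784 = 5672$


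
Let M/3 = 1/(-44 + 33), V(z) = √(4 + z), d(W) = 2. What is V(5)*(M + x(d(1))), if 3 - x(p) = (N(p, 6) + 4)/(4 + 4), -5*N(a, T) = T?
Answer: 1569/220 ≈ 7.1318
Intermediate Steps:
N(a, T) = -T/5
M = -3/11 (M = 3/(-44 + 33) = 3/(-11) = 3*(-1/11) = -3/11 ≈ -0.27273)
x(p) = 53/20 (x(p) = 3 - (-⅕*6 + 4)/(4 + 4) = 3 - (-6/5 + 4)/8 = 3 - 14/(5*8) = 3 - 1*7/20 = 3 - 7/20 = 53/20)
V(5)*(M + x(d(1))) = √(4 + 5)*(-3/11 + 53/20) = √9*(523/220) = 3*(523/220) = 1569/220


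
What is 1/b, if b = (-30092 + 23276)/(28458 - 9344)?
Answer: -9557/3408 ≈ -2.8043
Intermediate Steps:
b = -3408/9557 (b = -6816/19114 = -6816*1/19114 = -3408/9557 ≈ -0.35660)
1/b = 1/(-3408/9557) = -9557/3408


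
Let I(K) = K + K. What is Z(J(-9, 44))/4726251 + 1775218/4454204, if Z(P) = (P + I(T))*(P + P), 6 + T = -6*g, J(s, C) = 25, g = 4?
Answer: 4191165495359/10525843054602 ≈ 0.39818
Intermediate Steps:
T = -30 (T = -6 - 6*4 = -6 - 24 = -30)
I(K) = 2*K
Z(P) = 2*P*(-60 + P) (Z(P) = (P + 2*(-30))*(P + P) = (P - 60)*(2*P) = (-60 + P)*(2*P) = 2*P*(-60 + P))
Z(J(-9, 44))/4726251 + 1775218/4454204 = (2*25*(-60 + 25))/4726251 + 1775218/4454204 = (2*25*(-35))*(1/4726251) + 1775218*(1/4454204) = -1750*1/4726251 + 887609/2227102 = -1750/4726251 + 887609/2227102 = 4191165495359/10525843054602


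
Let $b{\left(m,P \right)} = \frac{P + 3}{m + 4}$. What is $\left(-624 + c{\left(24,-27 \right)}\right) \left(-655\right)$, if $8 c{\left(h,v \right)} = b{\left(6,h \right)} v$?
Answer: $\frac{6635019}{16} \approx 4.1469 \cdot 10^{5}$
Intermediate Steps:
$b{\left(m,P \right)} = \frac{3 + P}{4 + m}$
$c{\left(h,v \right)} = \frac{v \left(\frac{3}{10} + \frac{h}{10}\right)}{8}$ ($c{\left(h,v \right)} = \frac{\frac{3 + h}{4 + 6} v}{8} = \frac{\frac{3 + h}{10} v}{8} = \frac{\left(\frac{3}{10} + \frac{h}{10}\right) v}{8} = \frac{v \left(\frac{3}{10} + \frac{h}{10}\right)}{8}$)
$\left(-624 + c{\left(24,-27 \right)}\right) \left(-655\right) = \left(-624 + \frac{1}{80} \left(-27\right) \left(3 + 24\right)\right) \left(-655\right) = \left(-624 + \frac{1}{80} \left(-27\right) 27\right) \left(-655\right) = \left(-624 - \frac{729}{80}\right) \left(-655\right) = \left(- \frac{50649}{80}\right) \left(-655\right) = \frac{6635019}{16}$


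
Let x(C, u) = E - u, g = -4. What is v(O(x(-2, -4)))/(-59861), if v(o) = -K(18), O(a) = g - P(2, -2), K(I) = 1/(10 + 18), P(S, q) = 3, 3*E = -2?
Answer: 1/1676108 ≈ 5.9662e-7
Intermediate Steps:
E = -⅔ (E = (⅓)*(-2) = -⅔ ≈ -0.66667)
K(I) = 1/28
x(C, u) = -⅔ - u
O(a) = -7 (O(a) = -4 - 1*3 = -4 - 3 = -7)
v(o) = -1/28 (v(o) = -1*1/28 = -1/28)
v(O(x(-2, -4)))/(-59861) = -1/28/(-59861) = -1/28*(-1/59861) = 1/1676108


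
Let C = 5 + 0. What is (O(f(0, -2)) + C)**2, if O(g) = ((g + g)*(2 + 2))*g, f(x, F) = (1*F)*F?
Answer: 17689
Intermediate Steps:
C = 5
f(x, F) = F**2 (f(x, F) = F*F = F**2)
O(g) = 8*g**2 (O(g) = ((2*g)*4)*g = (8*g)*g = 8*g**2)
(O(f(0, -2)) + C)**2 = (8*((-2)**2)**2 + 5)**2 = (8*4**2 + 5)**2 = (8*16 + 5)**2 = (128 + 5)**2 = 133**2 = 17689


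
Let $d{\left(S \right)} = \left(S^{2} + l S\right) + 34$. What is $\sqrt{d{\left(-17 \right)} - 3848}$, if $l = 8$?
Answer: $i \sqrt{3661} \approx 60.506 i$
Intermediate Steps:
$d{\left(S \right)} = 34 + S^{2} + 8 S$ ($d{\left(S \right)} = \left(S^{2} + 8 S\right) + 34 = 34 + S^{2} + 8 S$)
$\sqrt{d{\left(-17 \right)} - 3848} = \sqrt{\left(34 + \left(-17\right)^{2} + 8 \left(-17\right)\right) - 3848} = \sqrt{\left(34 + 289 - 136\right) - 3848} = \sqrt{187 - 3848} = \sqrt{-3661} = i \sqrt{3661}$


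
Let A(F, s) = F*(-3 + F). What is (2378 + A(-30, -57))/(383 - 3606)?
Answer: -3368/3223 ≈ -1.0450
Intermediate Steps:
(2378 + A(-30, -57))/(383 - 3606) = (2378 - 30*(-3 - 30))/(383 - 3606) = (2378 - 30*(-33))/(-3223) = (2378 + 990)*(-1/3223) = 3368*(-1/3223) = -3368/3223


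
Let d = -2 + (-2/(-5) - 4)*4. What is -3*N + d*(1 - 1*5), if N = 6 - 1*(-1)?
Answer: 223/5 ≈ 44.600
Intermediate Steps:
N = 7 (N = 6 + 1 = 7)
d = -82/5 (d = -2 + (-2*(-⅕) - 4)*4 = -2 + (⅖ - 4)*4 = -2 - 18/5*4 = -2 - 72/5 = -82/5 ≈ -16.400)
-3*N + d*(1 - 1*5) = -3*7 - 82*(1 - 1*5)/5 = -21 - 82*(1 - 5)/5 = -21 - 82/5*(-4) = -21 + 328/5 = 223/5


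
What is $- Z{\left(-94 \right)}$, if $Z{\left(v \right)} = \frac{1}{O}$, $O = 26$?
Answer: $- \frac{1}{26} \approx -0.038462$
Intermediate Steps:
$Z{\left(v \right)} = \frac{1}{26}$
$- Z{\left(-94 \right)} = \left(-1\right) \frac{1}{26} = - \frac{1}{26}$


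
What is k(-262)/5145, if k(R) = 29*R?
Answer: -7598/5145 ≈ -1.4768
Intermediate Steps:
k(-262)/5145 = (29*(-262))/5145 = -7598*1/5145 = -7598/5145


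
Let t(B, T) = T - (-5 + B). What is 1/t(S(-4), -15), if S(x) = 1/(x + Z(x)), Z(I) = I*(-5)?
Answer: -16/161 ≈ -0.099379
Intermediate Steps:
Z(I) = -5*I
S(x) = -1/(4*x) (S(x) = 1/(x - 5*x) = 1/(-4*x) = -1/(4*x))
t(B, T) = 5 + T - B (t(B, T) = T + (5 - B) = 5 + T - B)
1/t(S(-4), -15) = 1/(5 - 15 - (-1)/(4*(-4))) = 1/(5 - 15 - (-1)*(-1)/(4*4)) = 1/(5 - 15 - 1*1/16) = 1/(5 - 15 - 1/16) = 1/(-161/16) = -16/161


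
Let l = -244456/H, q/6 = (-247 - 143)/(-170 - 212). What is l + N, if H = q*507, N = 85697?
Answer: 25393956167/296595 ≈ 85618.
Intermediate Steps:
q = 1170/191 (q = 6*((-247 - 143)/(-170 - 212)) = 6*(-390/(-382)) = 6*(-390*(-1/382)) = 6*(195/191) = 1170/191 ≈ 6.1257)
H = 593190/191 (H = (1170/191)*507 = 593190/191 ≈ 3105.7)
l = -23345548/296595 (l = -244456/593190/191 = -244456*191/593190 = -23345548/296595 ≈ -78.712)
l + N = -23345548/296595 + 85697 = 25393956167/296595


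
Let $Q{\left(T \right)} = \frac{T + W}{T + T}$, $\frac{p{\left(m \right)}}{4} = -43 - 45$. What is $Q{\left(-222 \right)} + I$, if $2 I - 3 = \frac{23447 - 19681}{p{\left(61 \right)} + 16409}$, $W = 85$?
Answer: $\frac{13729823}{7129308} \approx 1.9258$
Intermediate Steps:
$p{\left(m \right)} = -352$ ($p{\left(m \right)} = 4 \left(-43 - 45\right) = 4 \left(-88\right) = -352$)
$Q{\left(T \right)} = \frac{85 + T}{2 T}$ ($Q{\left(T \right)} = \frac{T + 85}{T + T} = \frac{85 + T}{2 T}$)
$I = \frac{51937}{32114}$ ($I = \frac{3}{2} + \frac{\left(23447 - 19681\right) \frac{1}{-352 + 16409}}{2} = \frac{3}{2} + \frac{3766 \cdot \frac{1}{16057}}{2} = \frac{3}{2} + \frac{1}{2} \cdot \frac{3766}{16057} = \frac{3}{2} + \frac{1883}{16057} = \frac{51937}{32114} \approx 1.6173$)
$Q{\left(-222 \right)} + I = \frac{85 - 222}{2 \left(-222\right)} + \frac{51937}{32114} = \frac{1}{2} \left(- \frac{1}{222}\right) \left(-137\right) + \frac{51937}{32114} = \frac{137}{444} + \frac{51937}{32114} = \frac{13729823}{7129308}$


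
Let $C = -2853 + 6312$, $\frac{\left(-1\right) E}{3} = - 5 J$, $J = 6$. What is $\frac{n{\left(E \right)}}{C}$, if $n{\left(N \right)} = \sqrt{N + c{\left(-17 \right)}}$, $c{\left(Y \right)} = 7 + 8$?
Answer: $\frac{\sqrt{105}}{3459} \approx 0.0029624$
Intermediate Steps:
$c{\left(Y \right)} = 15$
$E = 90$ ($E = - 3 \left(\left(-5\right) 6\right) = \left(-3\right) \left(-30\right) = 90$)
$C = 3459$
$n{\left(N \right)} = \sqrt{15 + N}$ ($n{\left(N \right)} = \sqrt{N + 15} = \sqrt{15 + N}$)
$\frac{n{\left(E \right)}}{C} = \frac{\sqrt{15 + 90}}{3459} = \sqrt{105} \cdot \frac{1}{3459} = \frac{\sqrt{105}}{3459}$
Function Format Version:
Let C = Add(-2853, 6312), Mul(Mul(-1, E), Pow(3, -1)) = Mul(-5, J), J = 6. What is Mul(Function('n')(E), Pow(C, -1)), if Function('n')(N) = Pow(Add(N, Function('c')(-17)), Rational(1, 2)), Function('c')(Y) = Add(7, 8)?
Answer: Mul(Rational(1, 3459), Pow(105, Rational(1, 2))) ≈ 0.0029624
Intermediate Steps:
Function('c')(Y) = 15
E = 90 (E = Mul(-3, Mul(-5, 6)) = Mul(-3, -30) = 90)
C = 3459
Function('n')(N) = Pow(Add(15, N), Rational(1, 2)) (Function('n')(N) = Pow(Add(N, 15), Rational(1, 2)) = Pow(Add(15, N), Rational(1, 2)))
Mul(Function('n')(E), Pow(C, -1)) = Mul(Pow(Add(15, 90), Rational(1, 2)), Pow(3459, -1)) = Mul(Pow(105, Rational(1, 2)), Rational(1, 3459)) = Mul(Rational(1, 3459), Pow(105, Rational(1, 2)))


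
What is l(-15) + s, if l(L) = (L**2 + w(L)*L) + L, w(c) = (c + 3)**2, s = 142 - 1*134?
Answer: -1942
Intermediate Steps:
s = 8 (s = 142 - 134 = 8)
w(c) = (3 + c)**2
l(L) = L + L**2 + L*(3 + L)**2 (l(L) = (L**2 + (3 + L)**2*L) + L = (L**2 + L*(3 + L)**2) + L = L + L**2 + L*(3 + L)**2)
l(-15) + s = -15*(1 - 15 + (3 - 15)**2) + 8 = -15*(1 - 15 + (-12)**2) + 8 = -15*(1 - 15 + 144) + 8 = -15*130 + 8 = -1950 + 8 = -1942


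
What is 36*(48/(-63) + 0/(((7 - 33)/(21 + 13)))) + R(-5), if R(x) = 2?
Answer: -178/7 ≈ -25.429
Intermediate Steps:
36*(48/(-63) + 0/(((7 - 33)/(21 + 13)))) + R(-5) = 36*(48/(-63) + 0/(((7 - 33)/(21 + 13)))) + 2 = 36*(48*(-1/63) + 0/((-26/34))) + 2 = 36*(-16/21 + 0/((-26*1/34))) + 2 = 36*(-16/21 + 0/(-13/17)) + 2 = 36*(-16/21 + 0*(-17/13)) + 2 = 36*(-16/21 + 0) + 2 = 36*(-16/21) + 2 = -192/7 + 2 = -178/7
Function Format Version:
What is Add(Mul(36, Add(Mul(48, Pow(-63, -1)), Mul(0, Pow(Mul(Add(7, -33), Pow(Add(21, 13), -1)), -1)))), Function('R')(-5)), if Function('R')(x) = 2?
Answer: Rational(-178, 7) ≈ -25.429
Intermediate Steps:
Add(Mul(36, Add(Mul(48, Pow(-63, -1)), Mul(0, Pow(Mul(Add(7, -33), Pow(Add(21, 13), -1)), -1)))), Function('R')(-5)) = Add(Mul(36, Add(Mul(48, Pow(-63, -1)), Mul(0, Pow(Mul(Add(7, -33), Pow(Add(21, 13), -1)), -1)))), 2) = Add(Mul(36, Add(Mul(48, Rational(-1, 63)), Mul(0, Pow(Mul(-26, Pow(34, -1)), -1)))), 2) = Add(Mul(36, Add(Rational(-16, 21), Mul(0, Pow(Mul(-26, Rational(1, 34)), -1)))), 2) = Add(Mul(36, Add(Rational(-16, 21), Mul(0, Pow(Rational(-13, 17), -1)))), 2) = Add(Mul(36, Add(Rational(-16, 21), Mul(0, Rational(-17, 13)))), 2) = Add(Mul(36, Add(Rational(-16, 21), 0)), 2) = Add(Mul(36, Rational(-16, 21)), 2) = Add(Rational(-192, 7), 2) = Rational(-178, 7)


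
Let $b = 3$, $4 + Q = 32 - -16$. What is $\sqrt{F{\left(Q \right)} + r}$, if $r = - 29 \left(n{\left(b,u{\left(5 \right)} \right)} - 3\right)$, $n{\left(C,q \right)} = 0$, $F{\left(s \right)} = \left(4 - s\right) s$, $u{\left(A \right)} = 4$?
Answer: $i \sqrt{1673} \approx 40.902 i$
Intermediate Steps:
$Q = 44$ ($Q = -4 + \left(32 - -16\right) = -4 + \left(32 + 16\right) = -4 + 48 = 44$)
$F{\left(s \right)} = s \left(4 - s\right)$
$r = 87$ ($r = - 29 \left(0 - 3\right) = \left(-29\right) \left(-3\right) = 87$)
$\sqrt{F{\left(Q \right)} + r} = \sqrt{44 \left(4 - 44\right) + 87} = \sqrt{44 \left(-40\right) + 87} = \sqrt{-1760 + 87} = \sqrt{-1673} = i \sqrt{1673}$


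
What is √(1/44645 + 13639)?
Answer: 2*√6796231962405/44645 ≈ 116.79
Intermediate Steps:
√(1/44645 + 13639) = √(608913156/44645) = 2*√6796231962405/44645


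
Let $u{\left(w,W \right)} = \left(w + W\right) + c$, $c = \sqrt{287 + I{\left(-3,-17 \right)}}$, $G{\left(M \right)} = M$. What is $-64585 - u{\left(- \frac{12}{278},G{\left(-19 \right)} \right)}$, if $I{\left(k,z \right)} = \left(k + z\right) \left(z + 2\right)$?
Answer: $- \frac{8974668}{139} - \sqrt{587} \approx -64590.0$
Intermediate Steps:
$I{\left(k,z \right)} = \left(2 + z\right) \left(k + z\right)$ ($I{\left(k,z \right)} = \left(k + z\right) \left(2 + z\right) = \left(2 + z\right) \left(k + z\right)$)
$c = \sqrt{587}$ ($c = \sqrt{287 + \left(\left(-17\right)^{2} + 2 \left(-3\right) + 2 \left(-17\right) - -51\right)} = \sqrt{287 + \left(289 - 6 - 34 + 51\right)} = \sqrt{287 + 300} = \sqrt{587} \approx 24.228$)
$u{\left(w,W \right)} = W + w + \sqrt{587}$ ($u{\left(w,W \right)} = \left(w + W\right) + \sqrt{587} = \left(W + w\right) + \sqrt{587} = W + w + \sqrt{587}$)
$-64585 - u{\left(- \frac{12}{278},G{\left(-19 \right)} \right)} = -64585 - \left(-19 - \frac{12}{278} + \sqrt{587}\right) = -64585 - \left(-19 - \frac{6}{139} + \sqrt{587}\right) = -64585 - \left(- \frac{2647}{139} + \sqrt{587}\right) = -64585 + \left(\frac{2647}{139} - \sqrt{587}\right) = - \frac{8974668}{139} - \sqrt{587}$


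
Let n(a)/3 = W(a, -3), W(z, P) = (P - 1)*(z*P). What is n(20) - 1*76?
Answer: 644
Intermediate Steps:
W(z, P) = P*z*(-1 + P) (W(z, P) = (-1 + P)*(P*z) = P*z*(-1 + P))
n(a) = 36*a (n(a) = 3*(-3*a*(-1 - 3)) = 3*(-3*a*(-4)) = 3*(12*a) = 36*a)
n(20) - 1*76 = 36*20 - 1*76 = 720 - 76 = 644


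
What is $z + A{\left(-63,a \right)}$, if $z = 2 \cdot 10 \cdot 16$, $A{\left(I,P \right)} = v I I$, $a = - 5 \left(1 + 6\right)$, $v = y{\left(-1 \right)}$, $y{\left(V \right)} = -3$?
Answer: $-11587$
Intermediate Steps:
$v = -3$
$a = -35$ ($a = \left(-5\right) 7 = -35$)
$A{\left(I,P \right)} = - 3 I^{2}$ ($A{\left(I,P \right)} = - 3 I I = - 3 I^{2}$)
$z = 320$ ($z = 20 \cdot 16 = 320$)
$z + A{\left(-63,a \right)} = 320 - 3 \left(-63\right)^{2} = 320 - 11907 = -11587$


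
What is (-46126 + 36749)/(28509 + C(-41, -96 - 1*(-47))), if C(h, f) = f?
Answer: -9377/28460 ≈ -0.32948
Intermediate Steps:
(-46126 + 36749)/(28509 + C(-41, -96 - 1*(-47))) = (-46126 + 36749)/(28509 + (-96 - 1*(-47))) = -9377/(28509 + (-96 + 47)) = -9377/(28509 - 49) = -9377/28460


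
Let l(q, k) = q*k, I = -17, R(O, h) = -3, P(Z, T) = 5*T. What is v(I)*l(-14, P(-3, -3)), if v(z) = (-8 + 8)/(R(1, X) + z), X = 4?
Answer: 0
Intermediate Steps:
l(q, k) = k*q
v(z) = 0 (v(z) = (-8 + 8)/(-3 + z) = 0/(-3 + z) = 0)
v(I)*l(-14, P(-3, -3)) = 0*((5*(-3))*(-14)) = 0*(-15*(-14)) = 0*210 = 0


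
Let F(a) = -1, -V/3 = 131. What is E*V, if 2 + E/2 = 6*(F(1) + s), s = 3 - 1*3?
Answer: 6288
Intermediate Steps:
V = -393 (V = -3*131 = -393)
s = 0 (s = 3 - 3 = 0)
E = -16 (E = -4 + 2*(6*(-1 + 0)) = -4 + 2*(6*(-1)) = -4 + 2*(-6) = -4 - 12 = -16)
E*V = -16*(-393) = 6288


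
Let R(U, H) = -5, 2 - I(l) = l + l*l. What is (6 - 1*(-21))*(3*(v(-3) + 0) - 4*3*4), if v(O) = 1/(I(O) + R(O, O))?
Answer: -1305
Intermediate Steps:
I(l) = 2 - l - l² (I(l) = 2 - (l + l*l) = 2 - (l + l²) = 2 + (-l - l²) = 2 - l - l²)
v(O) = 1/(-3 - O - O²) (v(O) = 1/((2 - O - O²) - 5) = 1/(-3 - O - O²))
(6 - 1*(-21))*(3*(v(-3) + 0) - 4*3*4) = (6 - 1*(-21))*(3*(-1/(3 - 3 + (-3)²) + 0) - 4*3*4) = (6 + 21)*(3*(-1/(3 - 3 + 9) + 0) - 12*4) = 27*(3*(-1/9 + 0) - 48) = 27*(3*(-1*⅑ + 0) - 48) = 27*(3*(-⅑ + 0) - 48) = 27*(3*(-⅑) - 48) = 27*(-⅓ - 48) = 27*(-145/3) = -1305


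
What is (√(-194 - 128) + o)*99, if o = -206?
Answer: -20394 + 99*I*√322 ≈ -20394.0 + 1776.5*I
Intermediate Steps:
(√(-194 - 128) + o)*99 = (√(-194 - 128) - 206)*99 = (√(-322) - 206)*99 = (I*√322 - 206)*99 = (-206 + I*√322)*99 = -20394 + 99*I*√322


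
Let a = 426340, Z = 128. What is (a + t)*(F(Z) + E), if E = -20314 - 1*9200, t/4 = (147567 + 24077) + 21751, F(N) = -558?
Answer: -36083994240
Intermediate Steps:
t = 773580 (t = 4*((147567 + 24077) + 21751) = 4*(171644 + 21751) = 4*193395 = 773580)
E = -29514 (E = -20314 - 9200 = -29514)
(a + t)*(F(Z) + E) = (426340 + 773580)*(-558 - 29514) = 1199920*(-30072) = -36083994240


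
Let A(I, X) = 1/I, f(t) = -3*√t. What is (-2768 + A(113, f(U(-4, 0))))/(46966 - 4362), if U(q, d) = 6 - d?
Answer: -312783/4814252 ≈ -0.064970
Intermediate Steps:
(-2768 + A(113, f(U(-4, 0))))/(46966 - 4362) = (-2768 + 1/113)/(46966 - 4362) = (-2768 + 1/113)/42604 = -312783/113*1/42604 = -312783/4814252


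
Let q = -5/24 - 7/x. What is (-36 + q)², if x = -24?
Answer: 185761/144 ≈ 1290.0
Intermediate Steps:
q = 1/12 (q = -5/24 - 7/(-24) = -5*1/24 - 7*(-1/24) = -5/24 + 7/24 = 1/12 ≈ 0.083333)
(-36 + q)² = (-36 + 1/12)² = (-431/12)² = 185761/144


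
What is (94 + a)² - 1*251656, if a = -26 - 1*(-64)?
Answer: -234232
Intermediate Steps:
a = 38 (a = -26 + 64 = 38)
(94 + a)² - 1*251656 = (94 + 38)² - 1*251656 = 132² - 251656 = 17424 - 251656 = -234232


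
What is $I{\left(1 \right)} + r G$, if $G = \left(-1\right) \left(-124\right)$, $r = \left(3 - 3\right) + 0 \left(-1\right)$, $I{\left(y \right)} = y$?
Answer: $1$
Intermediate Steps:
$r = 0$ ($r = \left(3 - 3\right) + 0 = 0 + 0 = 0$)
$G = 124$
$I{\left(1 \right)} + r G = 1 + 0 \cdot 124 = 1 + 0 = 1$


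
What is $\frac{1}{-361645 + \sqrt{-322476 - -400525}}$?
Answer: $- \frac{361645}{130787027976} - \frac{\sqrt{78049}}{130787027976} \approx -2.7673 \cdot 10^{-6}$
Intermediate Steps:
$\frac{1}{-361645 + \sqrt{-322476 - -400525}} = \frac{1}{-361645 + \sqrt{-322476 + 400525}} = \frac{1}{-361645 + \sqrt{78049}}$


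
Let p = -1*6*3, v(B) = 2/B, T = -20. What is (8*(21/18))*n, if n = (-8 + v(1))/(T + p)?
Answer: 28/19 ≈ 1.4737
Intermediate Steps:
p = -18 (p = -6*3 = -18)
n = 3/19 (n = (-8 + 2/1)/(-20 - 18) = (-8 + 2*1)/(-38) = (-8 + 2)*(-1/38) = -6*(-1/38) = 3/19 ≈ 0.15789)
(8*(21/18))*n = (8*(21/18))*(3/19) = (8*(21*(1/18)))*(3/19) = (8*(7/6))*(3/19) = (28/3)*(3/19) = 28/19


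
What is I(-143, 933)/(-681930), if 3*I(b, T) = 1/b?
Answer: 1/292547970 ≈ 3.4182e-9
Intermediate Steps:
I(b, T) = 1/(3*b)
I(-143, 933)/(-681930) = ((1/3)/(-143))/(-681930) = ((1/3)*(-1/143))*(-1/681930) = -1/429*(-1/681930) = 1/292547970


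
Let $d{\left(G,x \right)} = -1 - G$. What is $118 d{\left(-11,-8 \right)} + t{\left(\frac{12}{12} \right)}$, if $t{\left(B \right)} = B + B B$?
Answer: $1182$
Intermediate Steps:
$t{\left(B \right)} = B + B^{2}$
$118 d{\left(-11,-8 \right)} + t{\left(\frac{12}{12} \right)} = 118 \left(-1 - -11\right) + \frac{12}{12} \left(1 + \frac{12}{12}\right) = 118 \left(-1 + 11\right) + 12 \cdot \frac{1}{12} \left(1 + 12 \cdot \frac{1}{12}\right) = 118 \cdot 10 + 1 \left(1 + 1\right) = 1180 + 1 \cdot 2 = 1180 + 2 = 1182$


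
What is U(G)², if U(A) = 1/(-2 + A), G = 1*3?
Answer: 1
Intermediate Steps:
G = 3
U(G)² = (1/(-2 + 3))² = (1/1)² = 1² = 1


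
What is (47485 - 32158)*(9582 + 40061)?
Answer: 760878261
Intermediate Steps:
(47485 - 32158)*(9582 + 40061) = 15327*49643 = 760878261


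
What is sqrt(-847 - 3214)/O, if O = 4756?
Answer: I*sqrt(4061)/4756 ≈ 0.013399*I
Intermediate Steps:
sqrt(-847 - 3214)/O = sqrt(-847 - 3214)/4756 = sqrt(-4061)*(1/4756) = (I*sqrt(4061))*(1/4756) = I*sqrt(4061)/4756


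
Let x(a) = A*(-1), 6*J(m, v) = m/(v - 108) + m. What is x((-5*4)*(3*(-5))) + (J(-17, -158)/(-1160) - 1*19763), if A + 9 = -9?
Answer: -7311019739/370272 ≈ -19745.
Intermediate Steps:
A = -18 (A = -9 - 9 = -18)
J(m, v) = m/6 + m/(6*(-108 + v)) (J(m, v) = (m/(v - 108) + m)/6 = (m/(-108 + v) + m)/6 = (m + m/(-108 + v))/6 = m/6 + m/(6*(-108 + v)))
x(a) = 18 (x(a) = -18*(-1) = 18)
x((-5*4)*(3*(-5))) + (J(-17, -158)/(-1160) - 1*19763) = 18 + (((⅙)*(-17)*(-107 - 158)/(-108 - 158))/(-1160) - 1*19763) = 18 + (((⅙)*(-17)*(-265)/(-266))*(-1/1160) - 19763) = 18 + (((⅙)*(-17)*(-1/266)*(-265))*(-1/1160) - 19763) = 18 + (-4505/1596*(-1/1160) - 19763) = 18 + (901/370272 - 19763) = 18 - 7317684635/370272 = -7311019739/370272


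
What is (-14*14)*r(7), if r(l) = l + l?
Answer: -2744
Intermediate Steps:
r(l) = 2*l
(-14*14)*r(7) = (-14*14)*(2*7) = -196*14 = -2744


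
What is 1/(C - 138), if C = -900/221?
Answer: -221/31398 ≈ -0.0070387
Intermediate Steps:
C = -900/221 (C = -900*1/221 = -900/221 ≈ -4.0724)
1/(C - 138) = 1/(-900/221 - 138) = 1/(-31398/221) = -221/31398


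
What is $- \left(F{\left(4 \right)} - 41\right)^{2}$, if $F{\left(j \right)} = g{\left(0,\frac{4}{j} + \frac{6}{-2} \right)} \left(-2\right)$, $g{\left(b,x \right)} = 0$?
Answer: $-1681$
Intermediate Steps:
$F{\left(j \right)} = 0$ ($F{\left(j \right)} = 0 \left(-2\right) = 0$)
$- \left(F{\left(4 \right)} - 41\right)^{2} = - \left(0 - 41\right)^{2} = - \left(-41\right)^{2} = \left(-1\right) 1681 = -1681$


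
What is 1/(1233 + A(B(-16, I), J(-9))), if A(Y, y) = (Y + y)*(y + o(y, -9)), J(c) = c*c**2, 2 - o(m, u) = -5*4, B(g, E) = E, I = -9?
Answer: 1/522999 ≈ 1.9120e-6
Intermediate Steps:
o(m, u) = 22 (o(m, u) = 2 - (-5)*4 = 2 - 1*(-20) = 2 + 20 = 22)
J(c) = c**3
A(Y, y) = (22 + y)*(Y + y) (A(Y, y) = (Y + y)*(y + 22) = (Y + y)*(22 + y) = (22 + y)*(Y + y))
1/(1233 + A(B(-16, I), J(-9))) = 1/(1233 + (((-9)**3)**2 + 22*(-9) + 22*(-9)**3 - 9*(-9)**3)) = 1/(1233 + ((-729)**2 - 198 + 22*(-729) - 9*(-729))) = 1/(1233 + (531441 - 198 - 16038 + 6561)) = 1/(1233 + 521766) = 1/522999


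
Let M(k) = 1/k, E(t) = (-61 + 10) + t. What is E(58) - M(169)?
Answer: 1182/169 ≈ 6.9941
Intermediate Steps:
E(t) = -51 + t
E(58) - M(169) = (-51 + 58) - 1/169 = 7 - 1*1/169 = 7 - 1/169 = 1182/169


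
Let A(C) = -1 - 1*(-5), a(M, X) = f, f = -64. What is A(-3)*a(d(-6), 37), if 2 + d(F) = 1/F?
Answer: -256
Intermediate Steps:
d(F) = -2 + 1/F
a(M, X) = -64
A(C) = 4 (A(C) = -1 + 5 = 4)
A(-3)*a(d(-6), 37) = 4*(-64) = -256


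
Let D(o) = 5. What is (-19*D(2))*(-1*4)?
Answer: 380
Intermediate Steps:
(-19*D(2))*(-1*4) = (-19*5)*(-1*4) = -95*(-4) = 380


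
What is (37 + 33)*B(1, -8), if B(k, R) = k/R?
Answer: -35/4 ≈ -8.7500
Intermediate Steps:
(37 + 33)*B(1, -8) = (37 + 33)*(1/(-8)) = 70*(1*(-1/8)) = 70*(-1/8) = -35/4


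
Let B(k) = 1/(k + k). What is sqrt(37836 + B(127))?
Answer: sqrt(2441027630)/254 ≈ 194.51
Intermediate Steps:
B(k) = 1/(2*k)
sqrt(37836 + B(127)) = sqrt(37836 + (1/2)/127) = sqrt(37836 + (1/2)*(1/127)) = sqrt(37836 + 1/254) = sqrt(9610345/254) = sqrt(2441027630)/254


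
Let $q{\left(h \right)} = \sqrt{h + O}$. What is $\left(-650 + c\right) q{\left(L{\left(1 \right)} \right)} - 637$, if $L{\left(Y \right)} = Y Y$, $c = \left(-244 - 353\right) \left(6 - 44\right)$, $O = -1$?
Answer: $-637$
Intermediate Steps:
$c = 22686$ ($c = \left(-597\right) \left(-38\right) = 22686$)
$L{\left(Y \right)} = Y^{2}$
$q{\left(h \right)} = \sqrt{-1 + h}$ ($q{\left(h \right)} = \sqrt{h - 1} = \sqrt{-1 + h}$)
$\left(-650 + c\right) q{\left(L{\left(1 \right)} \right)} - 637 = \left(-650 + 22686\right) \sqrt{-1 + 1^{2}} - 637 = 22036 \sqrt{-1 + 1} - 637 = 22036 \sqrt{0} - 637 = 22036 \cdot 0 - 637 = 0 - 637 = -637$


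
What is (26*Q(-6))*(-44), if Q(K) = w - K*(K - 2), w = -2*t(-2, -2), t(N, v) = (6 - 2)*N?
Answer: 36608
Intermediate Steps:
t(N, v) = 4*N
w = 16 (w = -8*(-2) = -2*(-8) = 16)
Q(K) = 16 - K*(-2 + K) (Q(K) = 16 - K*(K - 2) = 16 - K*(-2 + K))
(26*Q(-6))*(-44) = (26*(16 - 1*(-6)² + 2*(-6)))*(-44) = (26*(16 - 1*36 - 12))*(-44) = (26*(16 - 36 - 12))*(-44) = (26*(-32))*(-44) = -832*(-44) = 36608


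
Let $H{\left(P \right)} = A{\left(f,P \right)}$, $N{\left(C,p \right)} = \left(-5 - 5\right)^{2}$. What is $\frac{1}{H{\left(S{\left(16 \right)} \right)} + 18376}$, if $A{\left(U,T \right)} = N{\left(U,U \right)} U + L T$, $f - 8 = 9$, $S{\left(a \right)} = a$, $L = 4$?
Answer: $\frac{1}{20140} \approx 4.9652 \cdot 10^{-5}$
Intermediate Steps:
$f = 17$ ($f = 8 + 9 = 17$)
$N{\left(C,p \right)} = 100$ ($N{\left(C,p \right)} = \left(-10\right)^{2} = 100$)
$A{\left(U,T \right)} = 4 T + 100 U$ ($A{\left(U,T \right)} = 100 U + 4 T = 4 T + 100 U$)
$H{\left(P \right)} = 1700 + 4 P$ ($H{\left(P \right)} = 4 P + 100 \cdot 17 = 4 P + 1700 = 1700 + 4 P$)
$\frac{1}{H{\left(S{\left(16 \right)} \right)} + 18376} = \frac{1}{\left(1700 + 4 \cdot 16\right) + 18376} = \frac{1}{\left(1700 + 64\right) + 18376} = \frac{1}{1764 + 18376} = \frac{1}{20140}$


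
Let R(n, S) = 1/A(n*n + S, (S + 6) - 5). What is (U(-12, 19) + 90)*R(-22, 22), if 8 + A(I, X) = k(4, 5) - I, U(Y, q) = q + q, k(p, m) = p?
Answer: -64/255 ≈ -0.25098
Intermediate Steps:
U(Y, q) = 2*q
A(I, X) = -4 - I (A(I, X) = -8 + (4 - I) = -4 - I)
R(n, S) = 1/(-4 - S - n²) (R(n, S) = 1/(-4 - (n*n + S)) = 1/(-4 - (n² + S)) = 1/(-4 - (S + n²)) = 1/(-4 + (-S - n²)) = 1/(-4 - S - n²))
(U(-12, 19) + 90)*R(-22, 22) = (2*19 + 90)*(-1/(4 + 22 + (-22)²)) = (38 + 90)*(-1/(4 + 22 + 484)) = 128*(-1/510) = -64/255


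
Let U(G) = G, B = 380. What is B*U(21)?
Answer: 7980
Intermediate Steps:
B*U(21) = 380*21 = 7980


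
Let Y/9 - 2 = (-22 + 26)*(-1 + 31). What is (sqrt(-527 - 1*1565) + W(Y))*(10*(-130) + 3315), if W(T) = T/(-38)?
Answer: -1106235/19 + 4030*I*sqrt(523) ≈ -58223.0 + 92163.0*I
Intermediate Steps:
Y = 1098 (Y = 18 + 9*((-22 + 26)*(-1 + 31)) = 18 + 9*(4*30) = 18 + 9*120 = 18 + 1080 = 1098)
W(T) = -T/38 (W(T) = T*(-1/38) = -T/38)
(sqrt(-527 - 1*1565) + W(Y))*(10*(-130) + 3315) = (sqrt(-527 - 1*1565) - 1/38*1098)*(10*(-130) + 3315) = (sqrt(-527 - 1565) - 549/19)*(-1300 + 3315) = (sqrt(-2092) - 549/19)*2015 = (2*I*sqrt(523) - 549/19)*2015 = (-549/19 + 2*I*sqrt(523))*2015 = -1106235/19 + 4030*I*sqrt(523)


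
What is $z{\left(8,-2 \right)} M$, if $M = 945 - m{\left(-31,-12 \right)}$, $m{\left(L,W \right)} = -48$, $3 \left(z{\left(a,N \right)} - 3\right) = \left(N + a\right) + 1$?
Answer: $5296$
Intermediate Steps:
$z{\left(a,N \right)} = \frac{10}{3} + \frac{N}{3} + \frac{a}{3}$ ($z{\left(a,N \right)} = 3 + \frac{\left(N + a\right) + 1}{3} = 3 + \frac{1 + N + a}{3} = 3 + \left(\frac{1}{3} + \frac{N}{3} + \frac{a}{3}\right) = \frac{10}{3} + \frac{N}{3} + \frac{a}{3}$)
$M = 993$ ($M = 945 - -48 = 945 + 48 = 993$)
$z{\left(8,-2 \right)} M = \left(\frac{10}{3} + \frac{1}{3} \left(-2\right) + \frac{1}{3} \cdot 8\right) 993 = \left(\frac{10}{3} - \frac{2}{3} + \frac{8}{3}\right) 993 = \frac{16}{3} \cdot 993 = 5296$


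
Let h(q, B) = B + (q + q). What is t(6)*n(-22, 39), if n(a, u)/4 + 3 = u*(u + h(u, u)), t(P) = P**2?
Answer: 875664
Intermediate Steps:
h(q, B) = B + 2*q
n(a, u) = -12 + 16*u**2 (n(a, u) = -12 + 4*(u*(u + (u + 2*u))) = -12 + 4*(u*(u + 3*u)) = -12 + 4*(u*(4*u)) = -12 + 4*(4*u**2) = -12 + 16*u**2)
t(6)*n(-22, 39) = 6**2*(-12 + 16*39**2) = 36*(-12 + 16*1521) = 36*(-12 + 24336) = 36*24324 = 875664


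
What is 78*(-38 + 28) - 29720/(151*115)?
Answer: -2714884/3473 ≈ -781.71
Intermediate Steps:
78*(-38 + 28) - 29720/(151*115) = 78*(-10) - 29720/17365 = -780 - 29720*1/17365 = -780 - 5944/3473 = -2714884/3473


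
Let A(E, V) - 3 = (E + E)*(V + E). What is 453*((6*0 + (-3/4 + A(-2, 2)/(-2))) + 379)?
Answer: 682671/4 ≈ 1.7067e+5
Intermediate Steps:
A(E, V) = 3 + 2*E*(E + V) (A(E, V) = 3 + (E + E)*(V + E) = 3 + (2*E)*(E + V) = 3 + 2*E*(E + V))
453*((6*0 + (-3/4 + A(-2, 2)/(-2))) + 379) = 453*((6*0 + (-3/4 + (3 + 2*(-2)² + 2*(-2)*2)/(-2))) + 379) = 453*((0 + (-3*¼ + (3 + 2*4 - 8)*(-½))) + 379) = 453*((0 + (-¾ + (3 + 8 - 8)*(-½))) + 379) = 453*((0 + (-¾ + 3*(-½))) + 379) = 453*((0 + (-¾ - 3/2)) + 379) = 453*((0 - 9/4) + 379) = 453*(-9/4 + 379) = 453*(1507/4) = 682671/4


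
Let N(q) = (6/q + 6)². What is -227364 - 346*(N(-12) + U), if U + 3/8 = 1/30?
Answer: -14262737/60 ≈ -2.3771e+5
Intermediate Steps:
U = -41/120 (U = -3/8 + 1/30 = -41/120 ≈ -0.34167)
N(q) = (6 + 6/q)²
-227364 - 346*(N(-12) + U) = -227364 - 346*(36*(1 - 12)²/(-12)² - 41/120) = -227364 - 346*(36*(1/144)*(-11)² - 41/120) = -227364 - 346*(36*(1/144)*121 - 41/120) = -227364 - 346*(121/4 - 41/120) = -227364 - 346*3589/120 = -227364 - 620897/60 = -14262737/60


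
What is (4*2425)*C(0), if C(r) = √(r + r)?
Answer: 0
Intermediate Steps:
C(r) = √2*√r (C(r) = √(2*r) = √2*√r)
(4*2425)*C(0) = (4*2425)*(√2*√0) = 9700*(√2*0) = 9700*0 = 0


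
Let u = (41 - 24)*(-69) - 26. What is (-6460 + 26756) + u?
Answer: 19097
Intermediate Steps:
u = -1199 (u = 17*(-69) - 26 = -1173 - 26 = -1199)
(-6460 + 26756) + u = (-6460 + 26756) - 1199 = 20296 - 1199 = 19097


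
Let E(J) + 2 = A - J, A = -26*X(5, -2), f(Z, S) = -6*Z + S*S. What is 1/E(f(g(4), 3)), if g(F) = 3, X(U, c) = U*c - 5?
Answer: 1/397 ≈ 0.0025189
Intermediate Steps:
X(U, c) = -5 + U*c
f(Z, S) = S² - 6*Z (f(Z, S) = -6*Z + S² = S² - 6*Z)
A = 390 (A = -26*(-5 + 5*(-2)) = -26*(-5 - 10) = -26*(-15) = 390)
E(J) = 388 - J (E(J) = -2 + (390 - J) = 388 - J)
1/E(f(g(4), 3)) = 1/(388 - (3² - 6*3)) = 1/(388 - (9 - 18)) = 1/(388 - 1*(-9)) = 1/(388 + 9) = 1/397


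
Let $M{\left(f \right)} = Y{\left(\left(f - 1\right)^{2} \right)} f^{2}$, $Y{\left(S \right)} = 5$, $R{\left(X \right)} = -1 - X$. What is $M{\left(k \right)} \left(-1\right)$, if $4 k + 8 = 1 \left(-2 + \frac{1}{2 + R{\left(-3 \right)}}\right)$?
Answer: $- \frac{7605}{256} \approx -29.707$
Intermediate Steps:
$k = - \frac{39}{16}$ ($k = -2 + \frac{1 \left(-2 + \frac{1}{2 - -2}\right)}{4} = -2 + \frac{1 \left(-2 + \frac{1}{2 + \left(-1 + 3\right)}\right)}{4} = -2 + \frac{1 \left(-2 + \frac{1}{2 + 2}\right)}{4} = -2 + \frac{1 \left(-2 + \frac{1}{4}\right)}{4} = -2 + \frac{1 \left(- \frac{7}{4}\right)}{4} = -2 + \frac{1}{4} \left(- \frac{7}{4}\right) = -2 - \frac{7}{16} = - \frac{39}{16} \approx -2.4375$)
$M{\left(f \right)} = 5 f^{2}$
$M{\left(k \right)} \left(-1\right) = 5 \left(- \frac{39}{16}\right)^{2} \left(-1\right) = 5 \cdot \frac{1521}{256} \left(-1\right) = \frac{7605}{256} \left(-1\right) = - \frac{7605}{256}$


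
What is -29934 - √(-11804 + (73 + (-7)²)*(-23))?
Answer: -29934 - I*√14610 ≈ -29934.0 - 120.87*I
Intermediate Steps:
-29934 - √(-11804 + (73 + (-7)²)*(-23)) = -29934 - √(-11804 + (73 + 49)*(-23)) = -29934 - √(-11804 + 122*(-23)) = -29934 - √(-11804 - 2806) = -29934 - √(-14610) = -29934 - I*√14610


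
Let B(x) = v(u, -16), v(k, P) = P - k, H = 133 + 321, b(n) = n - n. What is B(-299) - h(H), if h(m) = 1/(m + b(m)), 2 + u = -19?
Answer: 2269/454 ≈ 4.9978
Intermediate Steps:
u = -21 (u = -2 - 19 = -21)
b(n) = 0
H = 454
h(m) = 1/m (h(m) = 1/(m + 0) = 1/m)
B(x) = 5 (B(x) = -16 - 1*(-21) = -16 + 21 = 5)
B(-299) - h(H) = 5 - 1/454 = 2269/454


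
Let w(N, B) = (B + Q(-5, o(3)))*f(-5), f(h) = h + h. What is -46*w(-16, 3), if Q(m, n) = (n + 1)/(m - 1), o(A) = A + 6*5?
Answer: -3680/3 ≈ -1226.7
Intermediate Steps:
o(A) = 30 + A (o(A) = A + 30 = 30 + A)
f(h) = 2*h
Q(m, n) = (1 + n)/(-1 + m)
w(N, B) = 170/3 - 10*B (w(N, B) = (B + (1 + (30 + 3))/(-1 - 5))*(2*(-5)) = (B + (1 + 33)/(-6))*(-10) = (B - ⅙*34)*(-10) = (B - 17/3)*(-10) = (-17/3 + B)*(-10) = 170/3 - 10*B)
-46*w(-16, 3) = -46*(170/3 - 10*3) = -46*(170/3 - 30) = -46*80/3 = -3680/3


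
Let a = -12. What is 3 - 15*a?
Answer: 183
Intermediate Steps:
3 - 15*a = 3 - 15*(-12) = 3 + 180 = 183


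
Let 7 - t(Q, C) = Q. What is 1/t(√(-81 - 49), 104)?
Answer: 7/179 + I*√130/179 ≈ 0.039106 + 0.063697*I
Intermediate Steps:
t(Q, C) = 7 - Q
1/t(√(-81 - 49), 104) = 1/(7 - √(-81 - 49)) = 1/(7 - √(-130)) = 1/(7 - I*√130)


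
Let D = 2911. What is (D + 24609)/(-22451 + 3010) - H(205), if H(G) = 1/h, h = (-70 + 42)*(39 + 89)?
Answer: -98612239/69676544 ≈ -1.4153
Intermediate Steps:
h = -3584 (h = -28*128 = -3584)
H(G) = -1/3584 (H(G) = 1/(-3584) = -1/3584)
(D + 24609)/(-22451 + 3010) - H(205) = (2911 + 24609)/(-22451 + 3010) - 1*(-1/3584) = 27520/(-19441) + 1/3584 = 27520*(-1/19441) + 1/3584 = -27520/19441 + 1/3584 = -98612239/69676544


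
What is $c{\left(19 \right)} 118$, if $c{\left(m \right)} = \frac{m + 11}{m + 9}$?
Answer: $\frac{885}{7} \approx 126.43$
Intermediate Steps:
$c{\left(m \right)} = \frac{11 + m}{9 + m}$
$c{\left(19 \right)} 118 = \frac{11 + 19}{9 + 19} \cdot 118 = \frac{1}{28} \cdot 30 \cdot 118 = \frac{15}{14} \cdot 118 = \frac{885}{7}$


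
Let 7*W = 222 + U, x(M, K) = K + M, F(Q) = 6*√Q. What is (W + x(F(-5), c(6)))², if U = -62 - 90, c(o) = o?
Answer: 76 + 192*I*√5 ≈ 76.0 + 429.33*I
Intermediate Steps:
U = -152
W = 10 (W = (222 - 152)/7 = (⅐)*70 = 10)
(W + x(F(-5), c(6)))² = (10 + (6 + 6*√(-5)))² = (10 + (6 + 6*(I*√5)))² = (10 + (6 + 6*I*√5))² = (16 + 6*I*√5)²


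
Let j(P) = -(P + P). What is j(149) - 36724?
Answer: -37022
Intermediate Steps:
j(P) = -2*P
j(149) - 36724 = -2*149 - 36724 = -298 - 36724 = -37022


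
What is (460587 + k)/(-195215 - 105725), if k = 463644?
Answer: -924231/300940 ≈ -3.0711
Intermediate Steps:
(460587 + k)/(-195215 - 105725) = (460587 + 463644)/(-195215 - 105725) = 924231/(-300940) = 924231*(-1/300940) = -924231/300940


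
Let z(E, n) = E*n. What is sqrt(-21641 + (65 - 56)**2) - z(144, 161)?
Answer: -23184 + 14*I*sqrt(110) ≈ -23184.0 + 146.83*I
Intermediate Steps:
sqrt(-21641 + (65 - 56)**2) - z(144, 161) = sqrt(-21641 + (65 - 56)**2) - 144*161 = sqrt(-21641 + 9**2) - 1*23184 = sqrt(-21641 + 81) - 23184 = sqrt(-21560) - 23184 = 14*I*sqrt(110) - 23184 = -23184 + 14*I*sqrt(110)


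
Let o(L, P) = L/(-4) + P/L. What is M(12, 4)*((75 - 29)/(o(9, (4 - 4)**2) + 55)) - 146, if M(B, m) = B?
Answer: -28598/211 ≈ -135.54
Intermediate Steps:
o(L, P) = -L/4 + P/L (o(L, P) = L*(-1/4) + P/L = -L/4 + P/L)
M(12, 4)*((75 - 29)/(o(9, (4 - 4)**2) + 55)) - 146 = 12*((75 - 29)/((-1/4*9 + (4 - 4)**2/9) + 55)) - 146 = 12*(46/((-9/4 + 0**2*(1/9)) + 55)) - 146 = 12*(46/((-9/4 + 0*(1/9)) + 55)) - 146 = 12*(46/((-9/4 + 0) + 55)) - 146 = 12*(46/(-9/4 + 55)) - 146 = 12*(46/(211/4)) - 146 = 12*(46*(4/211)) - 146 = 12*(184/211) - 146 = 2208/211 - 146 = -28598/211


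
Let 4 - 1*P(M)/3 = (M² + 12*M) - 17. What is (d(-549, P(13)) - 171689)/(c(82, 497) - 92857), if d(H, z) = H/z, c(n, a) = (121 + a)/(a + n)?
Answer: 10073301689/5448043280 ≈ 1.8490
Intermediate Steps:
P(M) = 63 - 36*M - 3*M² (P(M) = 12 - 3*((M² + 12*M) - 17) = 12 - 3*(-17 + M² + 12*M) = 12 + (51 - 36*M - 3*M²) = 63 - 36*M - 3*M²)
c(n, a) = (121 + a)/(a + n)
(d(-549, P(13)) - 171689)/(c(82, 497) - 92857) = (-549/(63 - 36*13 - 3*13²) - 171689)/((121 + 497)/(497 + 82) - 92857) = (-549/(63 - 468 - 3*169) - 171689)/(618/579 - 92857) = (-549/(63 - 468 - 507) - 171689)/((1/579)*618 - 92857) = (-549/(-912) - 171689)/(206/193 - 92857) = (-549*(-1/912) - 171689)/(-17921195/193) = (183/304 - 171689)*(-193/17921195) = -52193273/304*(-193/17921195) = 10073301689/5448043280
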